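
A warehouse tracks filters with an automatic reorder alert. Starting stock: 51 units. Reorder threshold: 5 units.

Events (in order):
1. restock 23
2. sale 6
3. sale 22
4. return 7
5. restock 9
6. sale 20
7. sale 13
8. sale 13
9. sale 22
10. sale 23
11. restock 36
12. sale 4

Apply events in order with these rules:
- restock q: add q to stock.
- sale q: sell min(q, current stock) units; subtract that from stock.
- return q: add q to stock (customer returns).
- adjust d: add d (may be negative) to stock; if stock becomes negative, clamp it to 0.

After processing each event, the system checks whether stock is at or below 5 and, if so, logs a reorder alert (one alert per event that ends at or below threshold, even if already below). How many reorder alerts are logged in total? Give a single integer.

Answer: 2

Derivation:
Processing events:
Start: stock = 51
  Event 1 (restock 23): 51 + 23 = 74
  Event 2 (sale 6): sell min(6,74)=6. stock: 74 - 6 = 68. total_sold = 6
  Event 3 (sale 22): sell min(22,68)=22. stock: 68 - 22 = 46. total_sold = 28
  Event 4 (return 7): 46 + 7 = 53
  Event 5 (restock 9): 53 + 9 = 62
  Event 6 (sale 20): sell min(20,62)=20. stock: 62 - 20 = 42. total_sold = 48
  Event 7 (sale 13): sell min(13,42)=13. stock: 42 - 13 = 29. total_sold = 61
  Event 8 (sale 13): sell min(13,29)=13. stock: 29 - 13 = 16. total_sold = 74
  Event 9 (sale 22): sell min(22,16)=16. stock: 16 - 16 = 0. total_sold = 90
  Event 10 (sale 23): sell min(23,0)=0. stock: 0 - 0 = 0. total_sold = 90
  Event 11 (restock 36): 0 + 36 = 36
  Event 12 (sale 4): sell min(4,36)=4. stock: 36 - 4 = 32. total_sold = 94
Final: stock = 32, total_sold = 94

Checking against threshold 5:
  After event 1: stock=74 > 5
  After event 2: stock=68 > 5
  After event 3: stock=46 > 5
  After event 4: stock=53 > 5
  After event 5: stock=62 > 5
  After event 6: stock=42 > 5
  After event 7: stock=29 > 5
  After event 8: stock=16 > 5
  After event 9: stock=0 <= 5 -> ALERT
  After event 10: stock=0 <= 5 -> ALERT
  After event 11: stock=36 > 5
  After event 12: stock=32 > 5
Alert events: [9, 10]. Count = 2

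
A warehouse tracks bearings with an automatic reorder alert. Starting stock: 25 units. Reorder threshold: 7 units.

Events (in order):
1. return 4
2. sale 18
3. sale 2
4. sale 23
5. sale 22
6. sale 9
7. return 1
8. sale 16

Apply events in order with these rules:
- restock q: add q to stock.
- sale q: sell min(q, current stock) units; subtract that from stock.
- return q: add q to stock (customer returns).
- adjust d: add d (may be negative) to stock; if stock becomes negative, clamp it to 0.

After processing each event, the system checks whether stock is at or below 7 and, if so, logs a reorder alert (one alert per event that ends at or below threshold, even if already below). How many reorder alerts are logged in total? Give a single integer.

Answer: 5

Derivation:
Processing events:
Start: stock = 25
  Event 1 (return 4): 25 + 4 = 29
  Event 2 (sale 18): sell min(18,29)=18. stock: 29 - 18 = 11. total_sold = 18
  Event 3 (sale 2): sell min(2,11)=2. stock: 11 - 2 = 9. total_sold = 20
  Event 4 (sale 23): sell min(23,9)=9. stock: 9 - 9 = 0. total_sold = 29
  Event 5 (sale 22): sell min(22,0)=0. stock: 0 - 0 = 0. total_sold = 29
  Event 6 (sale 9): sell min(9,0)=0. stock: 0 - 0 = 0. total_sold = 29
  Event 7 (return 1): 0 + 1 = 1
  Event 8 (sale 16): sell min(16,1)=1. stock: 1 - 1 = 0. total_sold = 30
Final: stock = 0, total_sold = 30

Checking against threshold 7:
  After event 1: stock=29 > 7
  After event 2: stock=11 > 7
  After event 3: stock=9 > 7
  After event 4: stock=0 <= 7 -> ALERT
  After event 5: stock=0 <= 7 -> ALERT
  After event 6: stock=0 <= 7 -> ALERT
  After event 7: stock=1 <= 7 -> ALERT
  After event 8: stock=0 <= 7 -> ALERT
Alert events: [4, 5, 6, 7, 8]. Count = 5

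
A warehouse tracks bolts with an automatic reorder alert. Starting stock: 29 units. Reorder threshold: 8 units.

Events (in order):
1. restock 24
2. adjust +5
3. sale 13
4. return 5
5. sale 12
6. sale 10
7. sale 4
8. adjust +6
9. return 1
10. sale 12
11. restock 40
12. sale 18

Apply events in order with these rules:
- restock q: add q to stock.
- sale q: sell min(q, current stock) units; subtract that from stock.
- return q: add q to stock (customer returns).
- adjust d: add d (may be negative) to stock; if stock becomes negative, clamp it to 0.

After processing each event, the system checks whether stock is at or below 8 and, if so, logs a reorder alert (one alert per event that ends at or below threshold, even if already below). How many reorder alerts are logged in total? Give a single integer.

Answer: 0

Derivation:
Processing events:
Start: stock = 29
  Event 1 (restock 24): 29 + 24 = 53
  Event 2 (adjust +5): 53 + 5 = 58
  Event 3 (sale 13): sell min(13,58)=13. stock: 58 - 13 = 45. total_sold = 13
  Event 4 (return 5): 45 + 5 = 50
  Event 5 (sale 12): sell min(12,50)=12. stock: 50 - 12 = 38. total_sold = 25
  Event 6 (sale 10): sell min(10,38)=10. stock: 38 - 10 = 28. total_sold = 35
  Event 7 (sale 4): sell min(4,28)=4. stock: 28 - 4 = 24. total_sold = 39
  Event 8 (adjust +6): 24 + 6 = 30
  Event 9 (return 1): 30 + 1 = 31
  Event 10 (sale 12): sell min(12,31)=12. stock: 31 - 12 = 19. total_sold = 51
  Event 11 (restock 40): 19 + 40 = 59
  Event 12 (sale 18): sell min(18,59)=18. stock: 59 - 18 = 41. total_sold = 69
Final: stock = 41, total_sold = 69

Checking against threshold 8:
  After event 1: stock=53 > 8
  After event 2: stock=58 > 8
  After event 3: stock=45 > 8
  After event 4: stock=50 > 8
  After event 5: stock=38 > 8
  After event 6: stock=28 > 8
  After event 7: stock=24 > 8
  After event 8: stock=30 > 8
  After event 9: stock=31 > 8
  After event 10: stock=19 > 8
  After event 11: stock=59 > 8
  After event 12: stock=41 > 8
Alert events: []. Count = 0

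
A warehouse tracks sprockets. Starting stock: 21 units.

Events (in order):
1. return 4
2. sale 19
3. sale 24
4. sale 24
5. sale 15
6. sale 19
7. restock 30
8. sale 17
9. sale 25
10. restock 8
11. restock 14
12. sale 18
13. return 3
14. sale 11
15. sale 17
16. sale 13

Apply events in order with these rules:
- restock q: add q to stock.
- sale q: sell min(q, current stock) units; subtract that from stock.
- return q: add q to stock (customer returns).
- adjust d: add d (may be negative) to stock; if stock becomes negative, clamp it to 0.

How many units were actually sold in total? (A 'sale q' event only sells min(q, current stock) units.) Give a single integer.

Processing events:
Start: stock = 21
  Event 1 (return 4): 21 + 4 = 25
  Event 2 (sale 19): sell min(19,25)=19. stock: 25 - 19 = 6. total_sold = 19
  Event 3 (sale 24): sell min(24,6)=6. stock: 6 - 6 = 0. total_sold = 25
  Event 4 (sale 24): sell min(24,0)=0. stock: 0 - 0 = 0. total_sold = 25
  Event 5 (sale 15): sell min(15,0)=0. stock: 0 - 0 = 0. total_sold = 25
  Event 6 (sale 19): sell min(19,0)=0. stock: 0 - 0 = 0. total_sold = 25
  Event 7 (restock 30): 0 + 30 = 30
  Event 8 (sale 17): sell min(17,30)=17. stock: 30 - 17 = 13. total_sold = 42
  Event 9 (sale 25): sell min(25,13)=13. stock: 13 - 13 = 0. total_sold = 55
  Event 10 (restock 8): 0 + 8 = 8
  Event 11 (restock 14): 8 + 14 = 22
  Event 12 (sale 18): sell min(18,22)=18. stock: 22 - 18 = 4. total_sold = 73
  Event 13 (return 3): 4 + 3 = 7
  Event 14 (sale 11): sell min(11,7)=7. stock: 7 - 7 = 0. total_sold = 80
  Event 15 (sale 17): sell min(17,0)=0. stock: 0 - 0 = 0. total_sold = 80
  Event 16 (sale 13): sell min(13,0)=0. stock: 0 - 0 = 0. total_sold = 80
Final: stock = 0, total_sold = 80

Answer: 80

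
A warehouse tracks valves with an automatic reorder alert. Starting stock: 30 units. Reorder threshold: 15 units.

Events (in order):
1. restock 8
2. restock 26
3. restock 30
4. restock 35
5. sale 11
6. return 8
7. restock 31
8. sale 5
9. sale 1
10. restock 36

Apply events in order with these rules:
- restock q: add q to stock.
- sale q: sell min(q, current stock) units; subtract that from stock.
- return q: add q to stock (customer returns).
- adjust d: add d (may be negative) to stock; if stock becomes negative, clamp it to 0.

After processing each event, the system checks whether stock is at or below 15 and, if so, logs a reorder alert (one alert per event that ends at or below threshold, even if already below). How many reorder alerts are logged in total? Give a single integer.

Answer: 0

Derivation:
Processing events:
Start: stock = 30
  Event 1 (restock 8): 30 + 8 = 38
  Event 2 (restock 26): 38 + 26 = 64
  Event 3 (restock 30): 64 + 30 = 94
  Event 4 (restock 35): 94 + 35 = 129
  Event 5 (sale 11): sell min(11,129)=11. stock: 129 - 11 = 118. total_sold = 11
  Event 6 (return 8): 118 + 8 = 126
  Event 7 (restock 31): 126 + 31 = 157
  Event 8 (sale 5): sell min(5,157)=5. stock: 157 - 5 = 152. total_sold = 16
  Event 9 (sale 1): sell min(1,152)=1. stock: 152 - 1 = 151. total_sold = 17
  Event 10 (restock 36): 151 + 36 = 187
Final: stock = 187, total_sold = 17

Checking against threshold 15:
  After event 1: stock=38 > 15
  After event 2: stock=64 > 15
  After event 3: stock=94 > 15
  After event 4: stock=129 > 15
  After event 5: stock=118 > 15
  After event 6: stock=126 > 15
  After event 7: stock=157 > 15
  After event 8: stock=152 > 15
  After event 9: stock=151 > 15
  After event 10: stock=187 > 15
Alert events: []. Count = 0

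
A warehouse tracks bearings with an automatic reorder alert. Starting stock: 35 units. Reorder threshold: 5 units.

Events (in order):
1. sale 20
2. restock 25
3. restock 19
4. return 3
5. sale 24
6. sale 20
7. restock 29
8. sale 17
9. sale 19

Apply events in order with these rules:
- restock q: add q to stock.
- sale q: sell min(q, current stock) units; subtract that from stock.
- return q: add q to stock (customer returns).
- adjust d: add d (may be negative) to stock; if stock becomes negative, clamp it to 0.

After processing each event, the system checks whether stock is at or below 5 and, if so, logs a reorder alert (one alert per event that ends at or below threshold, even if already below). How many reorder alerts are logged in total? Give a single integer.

Processing events:
Start: stock = 35
  Event 1 (sale 20): sell min(20,35)=20. stock: 35 - 20 = 15. total_sold = 20
  Event 2 (restock 25): 15 + 25 = 40
  Event 3 (restock 19): 40 + 19 = 59
  Event 4 (return 3): 59 + 3 = 62
  Event 5 (sale 24): sell min(24,62)=24. stock: 62 - 24 = 38. total_sold = 44
  Event 6 (sale 20): sell min(20,38)=20. stock: 38 - 20 = 18. total_sold = 64
  Event 7 (restock 29): 18 + 29 = 47
  Event 8 (sale 17): sell min(17,47)=17. stock: 47 - 17 = 30. total_sold = 81
  Event 9 (sale 19): sell min(19,30)=19. stock: 30 - 19 = 11. total_sold = 100
Final: stock = 11, total_sold = 100

Checking against threshold 5:
  After event 1: stock=15 > 5
  After event 2: stock=40 > 5
  After event 3: stock=59 > 5
  After event 4: stock=62 > 5
  After event 5: stock=38 > 5
  After event 6: stock=18 > 5
  After event 7: stock=47 > 5
  After event 8: stock=30 > 5
  After event 9: stock=11 > 5
Alert events: []. Count = 0

Answer: 0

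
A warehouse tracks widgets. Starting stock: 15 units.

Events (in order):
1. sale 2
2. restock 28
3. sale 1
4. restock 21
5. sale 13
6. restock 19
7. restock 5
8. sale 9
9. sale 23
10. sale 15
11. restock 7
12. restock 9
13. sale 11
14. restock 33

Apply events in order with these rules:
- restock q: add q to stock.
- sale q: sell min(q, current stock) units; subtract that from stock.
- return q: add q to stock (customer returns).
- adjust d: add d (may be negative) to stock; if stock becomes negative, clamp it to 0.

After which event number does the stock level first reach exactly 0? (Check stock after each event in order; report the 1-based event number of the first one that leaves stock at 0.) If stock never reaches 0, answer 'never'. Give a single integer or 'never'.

Processing events:
Start: stock = 15
  Event 1 (sale 2): sell min(2,15)=2. stock: 15 - 2 = 13. total_sold = 2
  Event 2 (restock 28): 13 + 28 = 41
  Event 3 (sale 1): sell min(1,41)=1. stock: 41 - 1 = 40. total_sold = 3
  Event 4 (restock 21): 40 + 21 = 61
  Event 5 (sale 13): sell min(13,61)=13. stock: 61 - 13 = 48. total_sold = 16
  Event 6 (restock 19): 48 + 19 = 67
  Event 7 (restock 5): 67 + 5 = 72
  Event 8 (sale 9): sell min(9,72)=9. stock: 72 - 9 = 63. total_sold = 25
  Event 9 (sale 23): sell min(23,63)=23. stock: 63 - 23 = 40. total_sold = 48
  Event 10 (sale 15): sell min(15,40)=15. stock: 40 - 15 = 25. total_sold = 63
  Event 11 (restock 7): 25 + 7 = 32
  Event 12 (restock 9): 32 + 9 = 41
  Event 13 (sale 11): sell min(11,41)=11. stock: 41 - 11 = 30. total_sold = 74
  Event 14 (restock 33): 30 + 33 = 63
Final: stock = 63, total_sold = 74

Stock never reaches 0.

Answer: never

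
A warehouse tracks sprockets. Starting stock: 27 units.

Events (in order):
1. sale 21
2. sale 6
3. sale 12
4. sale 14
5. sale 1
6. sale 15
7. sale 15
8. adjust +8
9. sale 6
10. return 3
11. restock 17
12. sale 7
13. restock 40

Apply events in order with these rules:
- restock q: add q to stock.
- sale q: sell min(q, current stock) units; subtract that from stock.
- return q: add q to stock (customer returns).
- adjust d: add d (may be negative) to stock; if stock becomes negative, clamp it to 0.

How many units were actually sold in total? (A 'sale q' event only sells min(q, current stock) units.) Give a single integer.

Answer: 40

Derivation:
Processing events:
Start: stock = 27
  Event 1 (sale 21): sell min(21,27)=21. stock: 27 - 21 = 6. total_sold = 21
  Event 2 (sale 6): sell min(6,6)=6. stock: 6 - 6 = 0. total_sold = 27
  Event 3 (sale 12): sell min(12,0)=0. stock: 0 - 0 = 0. total_sold = 27
  Event 4 (sale 14): sell min(14,0)=0. stock: 0 - 0 = 0. total_sold = 27
  Event 5 (sale 1): sell min(1,0)=0. stock: 0 - 0 = 0. total_sold = 27
  Event 6 (sale 15): sell min(15,0)=0. stock: 0 - 0 = 0. total_sold = 27
  Event 7 (sale 15): sell min(15,0)=0. stock: 0 - 0 = 0. total_sold = 27
  Event 8 (adjust +8): 0 + 8 = 8
  Event 9 (sale 6): sell min(6,8)=6. stock: 8 - 6 = 2. total_sold = 33
  Event 10 (return 3): 2 + 3 = 5
  Event 11 (restock 17): 5 + 17 = 22
  Event 12 (sale 7): sell min(7,22)=7. stock: 22 - 7 = 15. total_sold = 40
  Event 13 (restock 40): 15 + 40 = 55
Final: stock = 55, total_sold = 40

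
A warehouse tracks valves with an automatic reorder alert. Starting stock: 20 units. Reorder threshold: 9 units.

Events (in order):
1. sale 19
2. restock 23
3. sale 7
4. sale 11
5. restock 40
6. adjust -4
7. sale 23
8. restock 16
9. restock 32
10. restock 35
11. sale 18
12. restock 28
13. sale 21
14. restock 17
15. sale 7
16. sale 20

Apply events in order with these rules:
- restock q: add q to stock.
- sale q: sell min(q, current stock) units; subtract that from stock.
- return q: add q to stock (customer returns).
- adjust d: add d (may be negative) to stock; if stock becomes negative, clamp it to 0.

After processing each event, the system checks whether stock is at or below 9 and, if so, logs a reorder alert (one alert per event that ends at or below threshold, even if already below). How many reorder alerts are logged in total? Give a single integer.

Processing events:
Start: stock = 20
  Event 1 (sale 19): sell min(19,20)=19. stock: 20 - 19 = 1. total_sold = 19
  Event 2 (restock 23): 1 + 23 = 24
  Event 3 (sale 7): sell min(7,24)=7. stock: 24 - 7 = 17. total_sold = 26
  Event 4 (sale 11): sell min(11,17)=11. stock: 17 - 11 = 6. total_sold = 37
  Event 5 (restock 40): 6 + 40 = 46
  Event 6 (adjust -4): 46 + -4 = 42
  Event 7 (sale 23): sell min(23,42)=23. stock: 42 - 23 = 19. total_sold = 60
  Event 8 (restock 16): 19 + 16 = 35
  Event 9 (restock 32): 35 + 32 = 67
  Event 10 (restock 35): 67 + 35 = 102
  Event 11 (sale 18): sell min(18,102)=18. stock: 102 - 18 = 84. total_sold = 78
  Event 12 (restock 28): 84 + 28 = 112
  Event 13 (sale 21): sell min(21,112)=21. stock: 112 - 21 = 91. total_sold = 99
  Event 14 (restock 17): 91 + 17 = 108
  Event 15 (sale 7): sell min(7,108)=7. stock: 108 - 7 = 101. total_sold = 106
  Event 16 (sale 20): sell min(20,101)=20. stock: 101 - 20 = 81. total_sold = 126
Final: stock = 81, total_sold = 126

Checking against threshold 9:
  After event 1: stock=1 <= 9 -> ALERT
  After event 2: stock=24 > 9
  After event 3: stock=17 > 9
  After event 4: stock=6 <= 9 -> ALERT
  After event 5: stock=46 > 9
  After event 6: stock=42 > 9
  After event 7: stock=19 > 9
  After event 8: stock=35 > 9
  After event 9: stock=67 > 9
  After event 10: stock=102 > 9
  After event 11: stock=84 > 9
  After event 12: stock=112 > 9
  After event 13: stock=91 > 9
  After event 14: stock=108 > 9
  After event 15: stock=101 > 9
  After event 16: stock=81 > 9
Alert events: [1, 4]. Count = 2

Answer: 2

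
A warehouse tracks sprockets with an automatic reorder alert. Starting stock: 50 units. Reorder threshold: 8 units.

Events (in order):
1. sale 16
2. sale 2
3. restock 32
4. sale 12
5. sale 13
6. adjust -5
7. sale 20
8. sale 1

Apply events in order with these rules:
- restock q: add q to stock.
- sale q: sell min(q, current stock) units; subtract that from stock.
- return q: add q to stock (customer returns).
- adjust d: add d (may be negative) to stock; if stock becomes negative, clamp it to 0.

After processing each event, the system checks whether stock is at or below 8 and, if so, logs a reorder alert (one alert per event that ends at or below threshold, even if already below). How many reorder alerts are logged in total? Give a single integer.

Answer: 0

Derivation:
Processing events:
Start: stock = 50
  Event 1 (sale 16): sell min(16,50)=16. stock: 50 - 16 = 34. total_sold = 16
  Event 2 (sale 2): sell min(2,34)=2. stock: 34 - 2 = 32. total_sold = 18
  Event 3 (restock 32): 32 + 32 = 64
  Event 4 (sale 12): sell min(12,64)=12. stock: 64 - 12 = 52. total_sold = 30
  Event 5 (sale 13): sell min(13,52)=13. stock: 52 - 13 = 39. total_sold = 43
  Event 6 (adjust -5): 39 + -5 = 34
  Event 7 (sale 20): sell min(20,34)=20. stock: 34 - 20 = 14. total_sold = 63
  Event 8 (sale 1): sell min(1,14)=1. stock: 14 - 1 = 13. total_sold = 64
Final: stock = 13, total_sold = 64

Checking against threshold 8:
  After event 1: stock=34 > 8
  After event 2: stock=32 > 8
  After event 3: stock=64 > 8
  After event 4: stock=52 > 8
  After event 5: stock=39 > 8
  After event 6: stock=34 > 8
  After event 7: stock=14 > 8
  After event 8: stock=13 > 8
Alert events: []. Count = 0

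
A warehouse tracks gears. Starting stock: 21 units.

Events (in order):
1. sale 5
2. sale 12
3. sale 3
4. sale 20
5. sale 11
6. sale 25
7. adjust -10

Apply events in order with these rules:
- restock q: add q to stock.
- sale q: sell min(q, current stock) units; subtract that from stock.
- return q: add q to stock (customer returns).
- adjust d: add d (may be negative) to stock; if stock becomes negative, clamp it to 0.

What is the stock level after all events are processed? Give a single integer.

Answer: 0

Derivation:
Processing events:
Start: stock = 21
  Event 1 (sale 5): sell min(5,21)=5. stock: 21 - 5 = 16. total_sold = 5
  Event 2 (sale 12): sell min(12,16)=12. stock: 16 - 12 = 4. total_sold = 17
  Event 3 (sale 3): sell min(3,4)=3. stock: 4 - 3 = 1. total_sold = 20
  Event 4 (sale 20): sell min(20,1)=1. stock: 1 - 1 = 0. total_sold = 21
  Event 5 (sale 11): sell min(11,0)=0. stock: 0 - 0 = 0. total_sold = 21
  Event 6 (sale 25): sell min(25,0)=0. stock: 0 - 0 = 0. total_sold = 21
  Event 7 (adjust -10): 0 + -10 = 0 (clamped to 0)
Final: stock = 0, total_sold = 21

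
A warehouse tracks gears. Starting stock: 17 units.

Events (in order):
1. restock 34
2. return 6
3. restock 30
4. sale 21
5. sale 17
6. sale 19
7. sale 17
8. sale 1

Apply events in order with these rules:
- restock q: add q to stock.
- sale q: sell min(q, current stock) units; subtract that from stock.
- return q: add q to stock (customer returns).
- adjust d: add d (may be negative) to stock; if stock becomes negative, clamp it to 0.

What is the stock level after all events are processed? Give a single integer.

Processing events:
Start: stock = 17
  Event 1 (restock 34): 17 + 34 = 51
  Event 2 (return 6): 51 + 6 = 57
  Event 3 (restock 30): 57 + 30 = 87
  Event 4 (sale 21): sell min(21,87)=21. stock: 87 - 21 = 66. total_sold = 21
  Event 5 (sale 17): sell min(17,66)=17. stock: 66 - 17 = 49. total_sold = 38
  Event 6 (sale 19): sell min(19,49)=19. stock: 49 - 19 = 30. total_sold = 57
  Event 7 (sale 17): sell min(17,30)=17. stock: 30 - 17 = 13. total_sold = 74
  Event 8 (sale 1): sell min(1,13)=1. stock: 13 - 1 = 12. total_sold = 75
Final: stock = 12, total_sold = 75

Answer: 12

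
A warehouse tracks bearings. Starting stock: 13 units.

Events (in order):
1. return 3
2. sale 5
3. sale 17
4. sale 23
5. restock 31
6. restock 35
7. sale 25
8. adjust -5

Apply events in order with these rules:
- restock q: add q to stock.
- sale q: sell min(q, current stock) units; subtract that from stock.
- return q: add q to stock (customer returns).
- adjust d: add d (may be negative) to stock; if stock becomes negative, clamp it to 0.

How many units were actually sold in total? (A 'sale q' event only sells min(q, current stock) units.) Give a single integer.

Processing events:
Start: stock = 13
  Event 1 (return 3): 13 + 3 = 16
  Event 2 (sale 5): sell min(5,16)=5. stock: 16 - 5 = 11. total_sold = 5
  Event 3 (sale 17): sell min(17,11)=11. stock: 11 - 11 = 0. total_sold = 16
  Event 4 (sale 23): sell min(23,0)=0. stock: 0 - 0 = 0. total_sold = 16
  Event 5 (restock 31): 0 + 31 = 31
  Event 6 (restock 35): 31 + 35 = 66
  Event 7 (sale 25): sell min(25,66)=25. stock: 66 - 25 = 41. total_sold = 41
  Event 8 (adjust -5): 41 + -5 = 36
Final: stock = 36, total_sold = 41

Answer: 41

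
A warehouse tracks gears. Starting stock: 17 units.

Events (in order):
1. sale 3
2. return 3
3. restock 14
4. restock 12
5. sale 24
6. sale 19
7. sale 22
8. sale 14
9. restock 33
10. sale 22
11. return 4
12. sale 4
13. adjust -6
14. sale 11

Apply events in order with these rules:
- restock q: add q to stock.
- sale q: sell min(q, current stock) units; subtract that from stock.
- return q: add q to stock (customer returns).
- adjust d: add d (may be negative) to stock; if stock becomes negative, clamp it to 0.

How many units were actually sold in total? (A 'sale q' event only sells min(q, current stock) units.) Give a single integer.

Answer: 77

Derivation:
Processing events:
Start: stock = 17
  Event 1 (sale 3): sell min(3,17)=3. stock: 17 - 3 = 14. total_sold = 3
  Event 2 (return 3): 14 + 3 = 17
  Event 3 (restock 14): 17 + 14 = 31
  Event 4 (restock 12): 31 + 12 = 43
  Event 5 (sale 24): sell min(24,43)=24. stock: 43 - 24 = 19. total_sold = 27
  Event 6 (sale 19): sell min(19,19)=19. stock: 19 - 19 = 0. total_sold = 46
  Event 7 (sale 22): sell min(22,0)=0. stock: 0 - 0 = 0. total_sold = 46
  Event 8 (sale 14): sell min(14,0)=0. stock: 0 - 0 = 0. total_sold = 46
  Event 9 (restock 33): 0 + 33 = 33
  Event 10 (sale 22): sell min(22,33)=22. stock: 33 - 22 = 11. total_sold = 68
  Event 11 (return 4): 11 + 4 = 15
  Event 12 (sale 4): sell min(4,15)=4. stock: 15 - 4 = 11. total_sold = 72
  Event 13 (adjust -6): 11 + -6 = 5
  Event 14 (sale 11): sell min(11,5)=5. stock: 5 - 5 = 0. total_sold = 77
Final: stock = 0, total_sold = 77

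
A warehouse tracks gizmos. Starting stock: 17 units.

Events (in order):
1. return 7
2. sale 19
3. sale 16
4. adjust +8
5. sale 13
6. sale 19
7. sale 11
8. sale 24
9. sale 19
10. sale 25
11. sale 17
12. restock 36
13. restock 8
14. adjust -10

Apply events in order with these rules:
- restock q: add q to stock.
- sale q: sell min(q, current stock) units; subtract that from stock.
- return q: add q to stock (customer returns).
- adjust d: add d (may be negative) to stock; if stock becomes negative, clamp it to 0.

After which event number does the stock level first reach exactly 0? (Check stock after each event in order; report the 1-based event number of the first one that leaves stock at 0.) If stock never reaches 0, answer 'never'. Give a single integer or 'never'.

Answer: 3

Derivation:
Processing events:
Start: stock = 17
  Event 1 (return 7): 17 + 7 = 24
  Event 2 (sale 19): sell min(19,24)=19. stock: 24 - 19 = 5. total_sold = 19
  Event 3 (sale 16): sell min(16,5)=5. stock: 5 - 5 = 0. total_sold = 24
  Event 4 (adjust +8): 0 + 8 = 8
  Event 5 (sale 13): sell min(13,8)=8. stock: 8 - 8 = 0. total_sold = 32
  Event 6 (sale 19): sell min(19,0)=0. stock: 0 - 0 = 0. total_sold = 32
  Event 7 (sale 11): sell min(11,0)=0. stock: 0 - 0 = 0. total_sold = 32
  Event 8 (sale 24): sell min(24,0)=0. stock: 0 - 0 = 0. total_sold = 32
  Event 9 (sale 19): sell min(19,0)=0. stock: 0 - 0 = 0. total_sold = 32
  Event 10 (sale 25): sell min(25,0)=0. stock: 0 - 0 = 0. total_sold = 32
  Event 11 (sale 17): sell min(17,0)=0. stock: 0 - 0 = 0. total_sold = 32
  Event 12 (restock 36): 0 + 36 = 36
  Event 13 (restock 8): 36 + 8 = 44
  Event 14 (adjust -10): 44 + -10 = 34
Final: stock = 34, total_sold = 32

First zero at event 3.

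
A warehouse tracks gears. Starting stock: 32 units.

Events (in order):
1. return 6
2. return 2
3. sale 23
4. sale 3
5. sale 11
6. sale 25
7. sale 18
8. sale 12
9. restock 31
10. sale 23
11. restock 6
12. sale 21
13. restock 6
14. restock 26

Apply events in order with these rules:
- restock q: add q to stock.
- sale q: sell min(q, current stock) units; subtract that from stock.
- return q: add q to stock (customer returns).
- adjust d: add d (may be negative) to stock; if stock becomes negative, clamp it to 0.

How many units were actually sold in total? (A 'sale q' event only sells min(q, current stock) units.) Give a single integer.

Answer: 77

Derivation:
Processing events:
Start: stock = 32
  Event 1 (return 6): 32 + 6 = 38
  Event 2 (return 2): 38 + 2 = 40
  Event 3 (sale 23): sell min(23,40)=23. stock: 40 - 23 = 17. total_sold = 23
  Event 4 (sale 3): sell min(3,17)=3. stock: 17 - 3 = 14. total_sold = 26
  Event 5 (sale 11): sell min(11,14)=11. stock: 14 - 11 = 3. total_sold = 37
  Event 6 (sale 25): sell min(25,3)=3. stock: 3 - 3 = 0. total_sold = 40
  Event 7 (sale 18): sell min(18,0)=0. stock: 0 - 0 = 0. total_sold = 40
  Event 8 (sale 12): sell min(12,0)=0. stock: 0 - 0 = 0. total_sold = 40
  Event 9 (restock 31): 0 + 31 = 31
  Event 10 (sale 23): sell min(23,31)=23. stock: 31 - 23 = 8. total_sold = 63
  Event 11 (restock 6): 8 + 6 = 14
  Event 12 (sale 21): sell min(21,14)=14. stock: 14 - 14 = 0. total_sold = 77
  Event 13 (restock 6): 0 + 6 = 6
  Event 14 (restock 26): 6 + 26 = 32
Final: stock = 32, total_sold = 77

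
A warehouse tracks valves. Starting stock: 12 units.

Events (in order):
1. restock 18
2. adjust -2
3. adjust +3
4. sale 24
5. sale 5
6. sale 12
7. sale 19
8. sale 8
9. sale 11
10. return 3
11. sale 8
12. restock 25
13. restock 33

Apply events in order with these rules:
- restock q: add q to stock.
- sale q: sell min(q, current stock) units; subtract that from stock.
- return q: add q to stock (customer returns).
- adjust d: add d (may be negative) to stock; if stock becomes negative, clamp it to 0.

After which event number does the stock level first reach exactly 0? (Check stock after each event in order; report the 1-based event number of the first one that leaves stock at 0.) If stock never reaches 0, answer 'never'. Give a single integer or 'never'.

Processing events:
Start: stock = 12
  Event 1 (restock 18): 12 + 18 = 30
  Event 2 (adjust -2): 30 + -2 = 28
  Event 3 (adjust +3): 28 + 3 = 31
  Event 4 (sale 24): sell min(24,31)=24. stock: 31 - 24 = 7. total_sold = 24
  Event 5 (sale 5): sell min(5,7)=5. stock: 7 - 5 = 2. total_sold = 29
  Event 6 (sale 12): sell min(12,2)=2. stock: 2 - 2 = 0. total_sold = 31
  Event 7 (sale 19): sell min(19,0)=0. stock: 0 - 0 = 0. total_sold = 31
  Event 8 (sale 8): sell min(8,0)=0. stock: 0 - 0 = 0. total_sold = 31
  Event 9 (sale 11): sell min(11,0)=0. stock: 0 - 0 = 0. total_sold = 31
  Event 10 (return 3): 0 + 3 = 3
  Event 11 (sale 8): sell min(8,3)=3. stock: 3 - 3 = 0. total_sold = 34
  Event 12 (restock 25): 0 + 25 = 25
  Event 13 (restock 33): 25 + 33 = 58
Final: stock = 58, total_sold = 34

First zero at event 6.

Answer: 6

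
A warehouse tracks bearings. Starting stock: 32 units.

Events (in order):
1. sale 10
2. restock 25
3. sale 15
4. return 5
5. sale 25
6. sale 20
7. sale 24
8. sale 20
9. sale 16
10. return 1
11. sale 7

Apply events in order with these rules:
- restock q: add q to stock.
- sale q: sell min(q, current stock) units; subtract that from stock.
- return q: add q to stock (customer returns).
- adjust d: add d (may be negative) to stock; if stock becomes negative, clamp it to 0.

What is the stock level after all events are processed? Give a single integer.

Answer: 0

Derivation:
Processing events:
Start: stock = 32
  Event 1 (sale 10): sell min(10,32)=10. stock: 32 - 10 = 22. total_sold = 10
  Event 2 (restock 25): 22 + 25 = 47
  Event 3 (sale 15): sell min(15,47)=15. stock: 47 - 15 = 32. total_sold = 25
  Event 4 (return 5): 32 + 5 = 37
  Event 5 (sale 25): sell min(25,37)=25. stock: 37 - 25 = 12. total_sold = 50
  Event 6 (sale 20): sell min(20,12)=12. stock: 12 - 12 = 0. total_sold = 62
  Event 7 (sale 24): sell min(24,0)=0. stock: 0 - 0 = 0. total_sold = 62
  Event 8 (sale 20): sell min(20,0)=0. stock: 0 - 0 = 0. total_sold = 62
  Event 9 (sale 16): sell min(16,0)=0. stock: 0 - 0 = 0. total_sold = 62
  Event 10 (return 1): 0 + 1 = 1
  Event 11 (sale 7): sell min(7,1)=1. stock: 1 - 1 = 0. total_sold = 63
Final: stock = 0, total_sold = 63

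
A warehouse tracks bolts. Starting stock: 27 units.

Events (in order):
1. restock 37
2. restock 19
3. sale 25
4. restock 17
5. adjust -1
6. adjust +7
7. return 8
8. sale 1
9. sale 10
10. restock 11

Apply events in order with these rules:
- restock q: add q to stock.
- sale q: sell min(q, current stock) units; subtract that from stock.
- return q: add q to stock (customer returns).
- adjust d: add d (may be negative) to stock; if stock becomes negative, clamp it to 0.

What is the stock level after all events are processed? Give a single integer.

Processing events:
Start: stock = 27
  Event 1 (restock 37): 27 + 37 = 64
  Event 2 (restock 19): 64 + 19 = 83
  Event 3 (sale 25): sell min(25,83)=25. stock: 83 - 25 = 58. total_sold = 25
  Event 4 (restock 17): 58 + 17 = 75
  Event 5 (adjust -1): 75 + -1 = 74
  Event 6 (adjust +7): 74 + 7 = 81
  Event 7 (return 8): 81 + 8 = 89
  Event 8 (sale 1): sell min(1,89)=1. stock: 89 - 1 = 88. total_sold = 26
  Event 9 (sale 10): sell min(10,88)=10. stock: 88 - 10 = 78. total_sold = 36
  Event 10 (restock 11): 78 + 11 = 89
Final: stock = 89, total_sold = 36

Answer: 89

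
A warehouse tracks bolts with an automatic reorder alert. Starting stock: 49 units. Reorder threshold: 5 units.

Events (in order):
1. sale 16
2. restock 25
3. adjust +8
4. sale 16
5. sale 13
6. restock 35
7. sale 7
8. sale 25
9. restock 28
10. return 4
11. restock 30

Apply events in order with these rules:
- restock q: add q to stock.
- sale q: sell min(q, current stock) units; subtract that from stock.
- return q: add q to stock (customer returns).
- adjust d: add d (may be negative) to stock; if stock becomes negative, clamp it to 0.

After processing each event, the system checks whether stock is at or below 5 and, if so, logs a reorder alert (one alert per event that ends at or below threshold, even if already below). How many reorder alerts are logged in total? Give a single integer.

Answer: 0

Derivation:
Processing events:
Start: stock = 49
  Event 1 (sale 16): sell min(16,49)=16. stock: 49 - 16 = 33. total_sold = 16
  Event 2 (restock 25): 33 + 25 = 58
  Event 3 (adjust +8): 58 + 8 = 66
  Event 4 (sale 16): sell min(16,66)=16. stock: 66 - 16 = 50. total_sold = 32
  Event 5 (sale 13): sell min(13,50)=13. stock: 50 - 13 = 37. total_sold = 45
  Event 6 (restock 35): 37 + 35 = 72
  Event 7 (sale 7): sell min(7,72)=7. stock: 72 - 7 = 65. total_sold = 52
  Event 8 (sale 25): sell min(25,65)=25. stock: 65 - 25 = 40. total_sold = 77
  Event 9 (restock 28): 40 + 28 = 68
  Event 10 (return 4): 68 + 4 = 72
  Event 11 (restock 30): 72 + 30 = 102
Final: stock = 102, total_sold = 77

Checking against threshold 5:
  After event 1: stock=33 > 5
  After event 2: stock=58 > 5
  After event 3: stock=66 > 5
  After event 4: stock=50 > 5
  After event 5: stock=37 > 5
  After event 6: stock=72 > 5
  After event 7: stock=65 > 5
  After event 8: stock=40 > 5
  After event 9: stock=68 > 5
  After event 10: stock=72 > 5
  After event 11: stock=102 > 5
Alert events: []. Count = 0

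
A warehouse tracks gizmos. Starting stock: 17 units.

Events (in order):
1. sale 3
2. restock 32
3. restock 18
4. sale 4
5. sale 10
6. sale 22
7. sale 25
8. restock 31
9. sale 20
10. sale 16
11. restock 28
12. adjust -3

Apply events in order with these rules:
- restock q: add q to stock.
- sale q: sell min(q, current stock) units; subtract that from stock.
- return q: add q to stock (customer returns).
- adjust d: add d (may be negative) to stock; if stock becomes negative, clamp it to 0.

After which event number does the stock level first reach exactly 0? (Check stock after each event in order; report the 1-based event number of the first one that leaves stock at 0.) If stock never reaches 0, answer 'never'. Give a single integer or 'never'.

Answer: 10

Derivation:
Processing events:
Start: stock = 17
  Event 1 (sale 3): sell min(3,17)=3. stock: 17 - 3 = 14. total_sold = 3
  Event 2 (restock 32): 14 + 32 = 46
  Event 3 (restock 18): 46 + 18 = 64
  Event 4 (sale 4): sell min(4,64)=4. stock: 64 - 4 = 60. total_sold = 7
  Event 5 (sale 10): sell min(10,60)=10. stock: 60 - 10 = 50. total_sold = 17
  Event 6 (sale 22): sell min(22,50)=22. stock: 50 - 22 = 28. total_sold = 39
  Event 7 (sale 25): sell min(25,28)=25. stock: 28 - 25 = 3. total_sold = 64
  Event 8 (restock 31): 3 + 31 = 34
  Event 9 (sale 20): sell min(20,34)=20. stock: 34 - 20 = 14. total_sold = 84
  Event 10 (sale 16): sell min(16,14)=14. stock: 14 - 14 = 0. total_sold = 98
  Event 11 (restock 28): 0 + 28 = 28
  Event 12 (adjust -3): 28 + -3 = 25
Final: stock = 25, total_sold = 98

First zero at event 10.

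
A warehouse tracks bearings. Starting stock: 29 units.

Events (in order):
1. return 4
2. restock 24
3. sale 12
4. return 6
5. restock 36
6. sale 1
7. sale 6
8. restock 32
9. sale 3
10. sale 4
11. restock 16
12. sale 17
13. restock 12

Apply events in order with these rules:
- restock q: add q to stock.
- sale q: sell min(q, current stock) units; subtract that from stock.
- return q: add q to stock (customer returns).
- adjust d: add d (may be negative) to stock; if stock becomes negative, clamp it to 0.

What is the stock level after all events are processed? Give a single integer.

Processing events:
Start: stock = 29
  Event 1 (return 4): 29 + 4 = 33
  Event 2 (restock 24): 33 + 24 = 57
  Event 3 (sale 12): sell min(12,57)=12. stock: 57 - 12 = 45. total_sold = 12
  Event 4 (return 6): 45 + 6 = 51
  Event 5 (restock 36): 51 + 36 = 87
  Event 6 (sale 1): sell min(1,87)=1. stock: 87 - 1 = 86. total_sold = 13
  Event 7 (sale 6): sell min(6,86)=6. stock: 86 - 6 = 80. total_sold = 19
  Event 8 (restock 32): 80 + 32 = 112
  Event 9 (sale 3): sell min(3,112)=3. stock: 112 - 3 = 109. total_sold = 22
  Event 10 (sale 4): sell min(4,109)=4. stock: 109 - 4 = 105. total_sold = 26
  Event 11 (restock 16): 105 + 16 = 121
  Event 12 (sale 17): sell min(17,121)=17. stock: 121 - 17 = 104. total_sold = 43
  Event 13 (restock 12): 104 + 12 = 116
Final: stock = 116, total_sold = 43

Answer: 116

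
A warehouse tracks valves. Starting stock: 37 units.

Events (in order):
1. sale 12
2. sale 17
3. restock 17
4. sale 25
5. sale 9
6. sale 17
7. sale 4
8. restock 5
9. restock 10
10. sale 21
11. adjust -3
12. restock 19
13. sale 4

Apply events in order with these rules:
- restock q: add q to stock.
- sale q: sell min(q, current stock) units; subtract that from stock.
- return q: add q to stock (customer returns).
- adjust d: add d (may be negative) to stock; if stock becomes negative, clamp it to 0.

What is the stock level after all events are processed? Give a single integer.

Answer: 15

Derivation:
Processing events:
Start: stock = 37
  Event 1 (sale 12): sell min(12,37)=12. stock: 37 - 12 = 25. total_sold = 12
  Event 2 (sale 17): sell min(17,25)=17. stock: 25 - 17 = 8. total_sold = 29
  Event 3 (restock 17): 8 + 17 = 25
  Event 4 (sale 25): sell min(25,25)=25. stock: 25 - 25 = 0. total_sold = 54
  Event 5 (sale 9): sell min(9,0)=0. stock: 0 - 0 = 0. total_sold = 54
  Event 6 (sale 17): sell min(17,0)=0. stock: 0 - 0 = 0. total_sold = 54
  Event 7 (sale 4): sell min(4,0)=0. stock: 0 - 0 = 0. total_sold = 54
  Event 8 (restock 5): 0 + 5 = 5
  Event 9 (restock 10): 5 + 10 = 15
  Event 10 (sale 21): sell min(21,15)=15. stock: 15 - 15 = 0. total_sold = 69
  Event 11 (adjust -3): 0 + -3 = 0 (clamped to 0)
  Event 12 (restock 19): 0 + 19 = 19
  Event 13 (sale 4): sell min(4,19)=4. stock: 19 - 4 = 15. total_sold = 73
Final: stock = 15, total_sold = 73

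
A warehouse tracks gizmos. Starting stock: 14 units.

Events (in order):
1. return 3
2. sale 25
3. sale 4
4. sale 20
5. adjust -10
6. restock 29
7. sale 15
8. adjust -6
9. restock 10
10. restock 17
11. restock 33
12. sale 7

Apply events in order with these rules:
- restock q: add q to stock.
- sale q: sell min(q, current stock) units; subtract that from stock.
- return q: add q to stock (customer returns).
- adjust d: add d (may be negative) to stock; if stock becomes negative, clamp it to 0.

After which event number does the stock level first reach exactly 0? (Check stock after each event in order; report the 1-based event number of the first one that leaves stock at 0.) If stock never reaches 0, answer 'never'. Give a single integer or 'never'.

Processing events:
Start: stock = 14
  Event 1 (return 3): 14 + 3 = 17
  Event 2 (sale 25): sell min(25,17)=17. stock: 17 - 17 = 0. total_sold = 17
  Event 3 (sale 4): sell min(4,0)=0. stock: 0 - 0 = 0. total_sold = 17
  Event 4 (sale 20): sell min(20,0)=0. stock: 0 - 0 = 0. total_sold = 17
  Event 5 (adjust -10): 0 + -10 = 0 (clamped to 0)
  Event 6 (restock 29): 0 + 29 = 29
  Event 7 (sale 15): sell min(15,29)=15. stock: 29 - 15 = 14. total_sold = 32
  Event 8 (adjust -6): 14 + -6 = 8
  Event 9 (restock 10): 8 + 10 = 18
  Event 10 (restock 17): 18 + 17 = 35
  Event 11 (restock 33): 35 + 33 = 68
  Event 12 (sale 7): sell min(7,68)=7. stock: 68 - 7 = 61. total_sold = 39
Final: stock = 61, total_sold = 39

First zero at event 2.

Answer: 2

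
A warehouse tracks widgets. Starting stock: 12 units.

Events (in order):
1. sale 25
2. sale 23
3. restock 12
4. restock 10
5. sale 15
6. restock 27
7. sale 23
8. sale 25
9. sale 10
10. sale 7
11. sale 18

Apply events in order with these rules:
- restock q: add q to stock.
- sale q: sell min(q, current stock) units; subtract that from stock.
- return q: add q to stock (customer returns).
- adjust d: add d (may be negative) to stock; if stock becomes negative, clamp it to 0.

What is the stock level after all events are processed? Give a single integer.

Answer: 0

Derivation:
Processing events:
Start: stock = 12
  Event 1 (sale 25): sell min(25,12)=12. stock: 12 - 12 = 0. total_sold = 12
  Event 2 (sale 23): sell min(23,0)=0. stock: 0 - 0 = 0. total_sold = 12
  Event 3 (restock 12): 0 + 12 = 12
  Event 4 (restock 10): 12 + 10 = 22
  Event 5 (sale 15): sell min(15,22)=15. stock: 22 - 15 = 7. total_sold = 27
  Event 6 (restock 27): 7 + 27 = 34
  Event 7 (sale 23): sell min(23,34)=23. stock: 34 - 23 = 11. total_sold = 50
  Event 8 (sale 25): sell min(25,11)=11. stock: 11 - 11 = 0. total_sold = 61
  Event 9 (sale 10): sell min(10,0)=0. stock: 0 - 0 = 0. total_sold = 61
  Event 10 (sale 7): sell min(7,0)=0. stock: 0 - 0 = 0. total_sold = 61
  Event 11 (sale 18): sell min(18,0)=0. stock: 0 - 0 = 0. total_sold = 61
Final: stock = 0, total_sold = 61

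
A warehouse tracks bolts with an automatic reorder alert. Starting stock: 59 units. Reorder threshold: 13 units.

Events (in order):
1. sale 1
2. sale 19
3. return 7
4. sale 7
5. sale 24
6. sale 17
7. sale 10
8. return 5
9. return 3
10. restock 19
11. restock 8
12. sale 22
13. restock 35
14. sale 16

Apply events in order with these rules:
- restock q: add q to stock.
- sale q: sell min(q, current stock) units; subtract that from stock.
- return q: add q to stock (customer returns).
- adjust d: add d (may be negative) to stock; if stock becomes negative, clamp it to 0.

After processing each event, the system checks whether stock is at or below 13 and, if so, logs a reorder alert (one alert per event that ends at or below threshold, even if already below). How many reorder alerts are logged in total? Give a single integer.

Answer: 5

Derivation:
Processing events:
Start: stock = 59
  Event 1 (sale 1): sell min(1,59)=1. stock: 59 - 1 = 58. total_sold = 1
  Event 2 (sale 19): sell min(19,58)=19. stock: 58 - 19 = 39. total_sold = 20
  Event 3 (return 7): 39 + 7 = 46
  Event 4 (sale 7): sell min(7,46)=7. stock: 46 - 7 = 39. total_sold = 27
  Event 5 (sale 24): sell min(24,39)=24. stock: 39 - 24 = 15. total_sold = 51
  Event 6 (sale 17): sell min(17,15)=15. stock: 15 - 15 = 0. total_sold = 66
  Event 7 (sale 10): sell min(10,0)=0. stock: 0 - 0 = 0. total_sold = 66
  Event 8 (return 5): 0 + 5 = 5
  Event 9 (return 3): 5 + 3 = 8
  Event 10 (restock 19): 8 + 19 = 27
  Event 11 (restock 8): 27 + 8 = 35
  Event 12 (sale 22): sell min(22,35)=22. stock: 35 - 22 = 13. total_sold = 88
  Event 13 (restock 35): 13 + 35 = 48
  Event 14 (sale 16): sell min(16,48)=16. stock: 48 - 16 = 32. total_sold = 104
Final: stock = 32, total_sold = 104

Checking against threshold 13:
  After event 1: stock=58 > 13
  After event 2: stock=39 > 13
  After event 3: stock=46 > 13
  After event 4: stock=39 > 13
  After event 5: stock=15 > 13
  After event 6: stock=0 <= 13 -> ALERT
  After event 7: stock=0 <= 13 -> ALERT
  After event 8: stock=5 <= 13 -> ALERT
  After event 9: stock=8 <= 13 -> ALERT
  After event 10: stock=27 > 13
  After event 11: stock=35 > 13
  After event 12: stock=13 <= 13 -> ALERT
  After event 13: stock=48 > 13
  After event 14: stock=32 > 13
Alert events: [6, 7, 8, 9, 12]. Count = 5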